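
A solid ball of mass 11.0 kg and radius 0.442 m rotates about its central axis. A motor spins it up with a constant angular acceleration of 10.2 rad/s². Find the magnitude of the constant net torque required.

τ ≈ 8.77 N·m

I = (2/5)MR² = (2/5)(11.0)(0.442)² = 0.8596 kg·m².
τ = Iα = (0.8596)(10.20) = 8.768 N·m.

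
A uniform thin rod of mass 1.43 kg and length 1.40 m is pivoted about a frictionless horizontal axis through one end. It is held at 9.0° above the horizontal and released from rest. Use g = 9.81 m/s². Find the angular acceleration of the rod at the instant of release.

α ≈ 10.4 rad/s²

About the pivot, I = (1/3)ML² = (1/3)(1.43)(1.40)² = 0.9343 kg·m².
The weight acts at the center, a distance L/2 = 0.7000 m from the pivot; τ = Mg(L/2) cos 9.0° = 9.699 N·m.
α = τ/I = 9.699/0.9343 = 10.38 rad/s².
(Equivalently α = (3g/(2L)) cos 9.0° = 10.38 rad/s².)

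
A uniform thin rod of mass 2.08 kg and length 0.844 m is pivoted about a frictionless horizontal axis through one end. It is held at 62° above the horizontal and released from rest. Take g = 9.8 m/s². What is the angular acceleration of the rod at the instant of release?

About the pivot, I = (1/3)ML² = (1/3)(2.08)(0.844)² = 0.4939 kg·m².
The weight acts at the center, a distance L/2 = 0.4220 m from the pivot; τ = Mg(L/2) cos 62° = 4.038 N·m.
α = τ/I = 4.038/0.4939 = 8.177 rad/s².
(Equivalently α = (3g/(2L)) cos 62° = 8.177 rad/s².)

α ≈ 8.18 rad/s²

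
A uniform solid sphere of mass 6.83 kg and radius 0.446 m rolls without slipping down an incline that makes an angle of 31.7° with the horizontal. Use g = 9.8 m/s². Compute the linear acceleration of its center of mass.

a ≈ 3.68 m/s²

Translation along the incline: Mg sinθ − f = Ma.
Rotation about the center: fR = Iα with I = (2/5)MR². No-slip gives a = αR, so f = (I/R²)a = (2/5)M a.
Substituting: Mg sinθ = (1 + 0.4000)Ma, so a = g sinθ/(1 + 0.4000) = (9.8) sin 31.7° / 1.400 = 3.678 m/s².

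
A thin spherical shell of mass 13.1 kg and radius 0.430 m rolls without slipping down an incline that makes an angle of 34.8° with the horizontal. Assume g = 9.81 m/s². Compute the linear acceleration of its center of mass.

Translation along the incline: Mg sinθ − f = Ma.
Rotation about the center: fR = Iα with I = (2/3)MR². No-slip gives a = αR, so f = (I/R²)a = (2/3)M a.
Substituting: Mg sinθ = (1 + 0.6667)Ma, so a = g sinθ/(1 + 0.6667) = (9.81) sin 34.8° / 1.667 = 3.359 m/s².

a ≈ 3.36 m/s²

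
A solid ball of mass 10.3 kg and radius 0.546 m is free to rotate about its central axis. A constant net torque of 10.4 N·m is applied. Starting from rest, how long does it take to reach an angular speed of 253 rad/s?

I = (2/5)MR² = (2/5)(10.3)(0.546)² = 1.228 kg·m².
α = τ/I = 10.4/1.228 = 8.467 rad/s².
ω = αt ⇒ t = ω/α = 253/8.467 = 29.88 s.

t ≈ 29.9 s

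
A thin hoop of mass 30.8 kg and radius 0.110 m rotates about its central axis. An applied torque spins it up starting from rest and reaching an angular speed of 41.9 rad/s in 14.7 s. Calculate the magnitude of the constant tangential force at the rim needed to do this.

F ≈ 9.66 N

I = MR² = (30.8)(0.110)² = 0.3727 kg·m².
α = Δω/Δt = (41.9 − 0)/14.7 = 2.850 rad/s².
The required torque is τ = Iα = (0.3727)(2.850) = 1.062 N·m.
A tangential force at the rim gives τ = FR, so F = τ/R = 1.062/0.110 = 9.657 N.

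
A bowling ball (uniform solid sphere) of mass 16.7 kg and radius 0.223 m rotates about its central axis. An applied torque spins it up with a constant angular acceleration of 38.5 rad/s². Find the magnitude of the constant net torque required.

τ ≈ 12.8 N·m

I = (2/5)MR² = (2/5)(16.7)(0.223)² = 0.3322 kg·m².
τ = Iα = (0.3322)(38.50) = 12.79 N·m.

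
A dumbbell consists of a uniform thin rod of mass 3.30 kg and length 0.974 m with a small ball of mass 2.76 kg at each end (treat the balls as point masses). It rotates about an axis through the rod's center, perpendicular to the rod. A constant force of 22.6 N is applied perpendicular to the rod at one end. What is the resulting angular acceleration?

α ≈ 7.01 rad/s²

I_rod = (1/12)ML² = (1/12)(3.30)(0.974)² = 0.2609 kg·m².
I_balls = 2·m·(L/2)² = 2(2.76)(0.4870)² = 1.309 kg·m².
Total I = 1.570 kg·m².
τ = F·(L/2) = (22.6)(0.487) = 11.01 N·m.
α = τ/I = 11.01/1.570 = 7.010 rad/s².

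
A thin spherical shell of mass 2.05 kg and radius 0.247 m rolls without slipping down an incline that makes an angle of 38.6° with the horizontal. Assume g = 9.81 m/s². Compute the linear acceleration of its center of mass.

Translation along the incline: Mg sinθ − f = Ma.
Rotation about the center: fR = Iα with I = (2/3)MR². No-slip gives a = αR, so f = (I/R²)a = (2/3)M a.
Substituting: Mg sinθ = (1 + 0.6667)Ma, so a = g sinθ/(1 + 0.6667) = (9.81) sin 38.6° / 1.667 = 3.672 m/s².

a ≈ 3.67 m/s²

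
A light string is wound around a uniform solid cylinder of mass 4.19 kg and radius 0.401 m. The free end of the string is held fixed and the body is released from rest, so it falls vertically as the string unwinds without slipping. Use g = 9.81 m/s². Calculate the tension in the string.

Translation: Mg − T = Ma. Rotation about the center: TR = Iα with I = ½MR².
With a = αR: T = (I/R²)a = (1/2)M a, so Mg = (1 + 0.5000)Ma.
a = g/(1 + 0.5000) = 9.81/1.500 = 6.540 m/s².
T = 0.5000·M·a = (0.5000)(4.19)(6.540) = 13.70 N.

T ≈ 13.7 N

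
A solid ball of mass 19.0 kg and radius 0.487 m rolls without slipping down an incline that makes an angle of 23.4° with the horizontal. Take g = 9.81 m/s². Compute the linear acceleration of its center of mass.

a ≈ 2.78 m/s²

Translation along the incline: Mg sinθ − f = Ma.
Rotation about the center: fR = Iα with I = (2/5)MR². No-slip gives a = αR, so f = (I/R²)a = (2/5)M a.
Substituting: Mg sinθ = (1 + 0.4000)Ma, so a = g sinθ/(1 + 0.4000) = (9.81) sin 23.4° / 1.400 = 2.783 m/s².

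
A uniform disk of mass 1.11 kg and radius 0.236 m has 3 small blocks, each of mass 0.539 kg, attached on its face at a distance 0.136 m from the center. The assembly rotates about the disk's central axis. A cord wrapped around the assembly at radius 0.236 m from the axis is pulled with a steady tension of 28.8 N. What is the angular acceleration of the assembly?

I_disk = ½MR² = ½(1.11)(0.236)² = 0.03091 kg·m².
I_blocks = 3·m·r² = 3(0.539)(0.136)² = 0.02991 kg·m².
Total I = 0.06082 kg·m².
τ = F r = (28.8)(0.236) = 6.797 N·m.
α = τ/I = 6.797/0.06082 = 111.8 rad/s².

α ≈ 112 rad/s²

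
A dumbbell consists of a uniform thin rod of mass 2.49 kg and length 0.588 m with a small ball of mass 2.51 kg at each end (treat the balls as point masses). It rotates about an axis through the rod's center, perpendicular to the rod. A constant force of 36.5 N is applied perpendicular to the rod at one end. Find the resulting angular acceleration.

I_rod = (1/12)ML² = (1/12)(2.49)(0.588)² = 0.07174 kg·m².
I_balls = 2·m·(L/2)² = 2(2.51)(0.2940)² = 0.4339 kg·m².
Total I = 0.5057 kg·m².
τ = F·(L/2) = (36.5)(0.294) = 10.73 N·m.
α = τ/I = 10.73/0.5057 = 21.22 rad/s².

α ≈ 21.2 rad/s²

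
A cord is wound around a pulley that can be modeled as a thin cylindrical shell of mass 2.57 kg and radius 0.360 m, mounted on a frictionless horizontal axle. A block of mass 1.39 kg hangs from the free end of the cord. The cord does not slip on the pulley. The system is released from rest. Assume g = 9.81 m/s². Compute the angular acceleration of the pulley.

I = MR² = (2.57)(0.360)² = 0.3331 kg·m².
Block: mg − T = ma. Pulley: TR = Iα. No-slip: a = αR, so T = (I/R²)a = 2.570·a.
Then mg = (m + 2.570)a, so a = (1.39)(9.81)/(1.39 + 2.570) = 3.443 m/s².
α = a/R = 3.443/0.360 = 9.565 rad/s².

α ≈ 9.57 rad/s²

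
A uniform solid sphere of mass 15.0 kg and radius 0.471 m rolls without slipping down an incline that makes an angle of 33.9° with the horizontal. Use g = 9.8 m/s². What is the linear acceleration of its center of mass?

a ≈ 3.90 m/s²

Translation along the incline: Mg sinθ − f = Ma.
Rotation about the center: fR = Iα with I = (2/5)MR². No-slip gives a = αR, so f = (I/R²)a = (2/5)M a.
Substituting: Mg sinθ = (1 + 0.4000)Ma, so a = g sinθ/(1 + 0.4000) = (9.8) sin 33.9° / 1.400 = 3.904 m/s².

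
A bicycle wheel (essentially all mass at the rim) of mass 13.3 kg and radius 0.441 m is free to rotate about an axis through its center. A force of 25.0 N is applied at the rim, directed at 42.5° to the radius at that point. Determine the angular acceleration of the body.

I = MR² = (13.3)(0.441)² = 2.587 kg·m².
Only the tangential component produces torque: τ = F R sinθ = (25.0)(0.441) sin 42.5° = 7.448 N·m.
Newton's second law for rotation, τ = Iα, gives α = τ/I = 7.448/2.587 = 2.880 rad/s².

α ≈ 2.88 rad/s²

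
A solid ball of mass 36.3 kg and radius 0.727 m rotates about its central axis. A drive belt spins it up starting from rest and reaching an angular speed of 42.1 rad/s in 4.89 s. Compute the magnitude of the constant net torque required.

I = (2/5)MR² = (2/5)(36.3)(0.727)² = 7.674 kg·m².
α = Δω/Δt = (42.1 − 0)/4.89 = 8.609 rad/s².
τ = Iα = (7.674)(8.609) = 66.07 N·m.

τ ≈ 66.1 N·m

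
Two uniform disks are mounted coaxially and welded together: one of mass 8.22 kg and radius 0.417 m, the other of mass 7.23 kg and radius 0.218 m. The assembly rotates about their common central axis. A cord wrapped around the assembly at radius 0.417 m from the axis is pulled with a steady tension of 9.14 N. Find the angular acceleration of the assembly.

α ≈ 4.30 rad/s²

I = ½M₁R₁² + ½M₂R₂² = ½(8.22)(0.417)² + ½(7.23)(0.218)² = 0.8865 kg·m².
τ = F r = (9.14)(0.417) = 3.811 N·m.
α = τ/I = 3.811/0.8865 = 4.299 rad/s².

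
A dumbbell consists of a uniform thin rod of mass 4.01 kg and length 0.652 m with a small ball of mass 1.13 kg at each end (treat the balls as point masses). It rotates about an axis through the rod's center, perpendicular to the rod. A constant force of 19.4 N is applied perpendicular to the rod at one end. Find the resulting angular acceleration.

α ≈ 16.5 rad/s²

I_rod = (1/12)ML² = (1/12)(4.01)(0.652)² = 0.1421 kg·m².
I_balls = 2·m·(L/2)² = 2(1.13)(0.3260)² = 0.2402 kg·m².
Total I = 0.3822 kg·m².
τ = F·(L/2) = (19.4)(0.326) = 6.324 N·m.
α = τ/I = 6.324/0.3822 = 16.55 rad/s².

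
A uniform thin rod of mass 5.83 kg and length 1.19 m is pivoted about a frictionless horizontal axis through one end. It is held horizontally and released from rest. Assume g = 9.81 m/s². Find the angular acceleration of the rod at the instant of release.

α ≈ 12.4 rad/s²

About the pivot, I = (1/3)ML² = (1/3)(5.83)(1.19)² = 2.752 kg·m².
The weight acts at the center, a distance L/2 = 0.5950 m from the pivot; τ = Mg(L/2) = 34.03 N·m.
α = τ/I = 34.03/2.752 = 12.37 rad/s².
(Equivalently α = (3g/(2L)) = 12.37 rad/s².)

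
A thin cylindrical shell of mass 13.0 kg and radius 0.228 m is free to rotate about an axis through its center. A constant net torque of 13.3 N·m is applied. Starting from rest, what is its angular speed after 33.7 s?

I = MR² = (13.0)(0.228)² = 0.6758 kg·m².
α = τ/I = 13.3/0.6758 = 19.68 rad/s².
ω = ω₀ + αt = 0 + (19.68)(33.7) = 663.2 rad/s.

ω ≈ 663 rad/s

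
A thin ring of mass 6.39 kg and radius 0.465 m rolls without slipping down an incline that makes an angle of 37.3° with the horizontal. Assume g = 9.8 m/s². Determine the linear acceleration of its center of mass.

Translation along the incline: Mg sinθ − f = Ma.
Rotation about the center: fR = Iα with I = MR². No-slip gives a = αR, so f = (I/R²)a = M a.
Substituting: Mg sinθ = (1 + 1.000)Ma, so a = g sinθ/(1 + 1.000) = (9.8) sin 37.3° / 2.000 = 2.969 m/s².

a ≈ 2.97 m/s²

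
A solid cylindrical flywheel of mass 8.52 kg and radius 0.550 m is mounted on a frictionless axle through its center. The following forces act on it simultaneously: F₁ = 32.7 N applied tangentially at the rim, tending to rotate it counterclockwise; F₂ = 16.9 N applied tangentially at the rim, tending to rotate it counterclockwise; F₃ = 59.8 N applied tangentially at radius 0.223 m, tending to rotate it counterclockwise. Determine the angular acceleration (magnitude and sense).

I = ½MR² = (1/2)(8.52)(0.550)² = 1.289 kg·m².
Taking counterclockwise as positive: τ₁ = +(32.7)(0.550) = +17.99 N·m; τ₂ = +(16.9)(0.550) = +9.295 N·m; τ₃ = +(59.8)(0.223) = +13.34 N·m.
Net torque τ = 40.62 N·m.
α = τ/I = 40.62/1.289 = 31.52 rad/s².

α ≈ 31.5 rad/s², counterclockwise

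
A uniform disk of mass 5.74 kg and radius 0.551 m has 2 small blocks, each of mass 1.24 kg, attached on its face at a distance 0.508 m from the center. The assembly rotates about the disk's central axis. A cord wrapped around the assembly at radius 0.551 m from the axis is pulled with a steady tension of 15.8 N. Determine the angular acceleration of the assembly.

α ≈ 5.76 rad/s²

I_disk = ½MR² = ½(5.74)(0.551)² = 0.8713 kg·m².
I_blocks = 2·m·r² = 2(1.24)(0.508)² = 0.6400 kg·m².
Total I = 1.511 kg·m².
τ = F r = (15.8)(0.551) = 8.706 N·m.
α = τ/I = 8.706/1.511 = 5.760 rad/s².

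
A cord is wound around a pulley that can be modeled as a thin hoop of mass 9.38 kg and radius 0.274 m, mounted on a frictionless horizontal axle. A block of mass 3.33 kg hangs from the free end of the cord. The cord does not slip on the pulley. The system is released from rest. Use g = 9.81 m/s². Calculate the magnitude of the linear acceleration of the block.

a ≈ 2.57 m/s²

I = MR² = (9.38)(0.274)² = 0.7042 kg·m².
Block: mg − T = ma. Pulley: TR = Iα. No-slip: a = αR, so T = (I/R²)a = 9.380·a.
Then mg = (m + 9.380)a, so a = (3.33)(9.81)/(3.33 + 9.380) = 2.570 m/s².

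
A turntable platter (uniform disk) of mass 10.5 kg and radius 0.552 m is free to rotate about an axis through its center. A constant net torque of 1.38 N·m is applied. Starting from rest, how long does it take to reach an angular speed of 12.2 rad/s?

I = ½MR² = (1/2)(10.5)(0.552)² = 1.600 kg·m².
α = τ/I = 1.38/1.600 = 0.8627 rad/s².
ω = αt ⇒ t = ω/α = 12.2/0.8627 = 14.14 s.

t ≈ 14.1 s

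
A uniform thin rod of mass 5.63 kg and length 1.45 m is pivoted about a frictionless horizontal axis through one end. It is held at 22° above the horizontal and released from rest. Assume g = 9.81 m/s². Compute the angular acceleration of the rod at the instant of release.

α ≈ 9.41 rad/s²

About the pivot, I = (1/3)ML² = (1/3)(5.63)(1.45)² = 3.946 kg·m².
The weight acts at the center, a distance L/2 = 0.7250 m from the pivot; τ = Mg(L/2) cos 22° = 37.13 N·m.
α = τ/I = 37.13/3.946 = 9.409 rad/s².
(Equivalently α = (3g/(2L)) cos 22° = 9.409 rad/s².)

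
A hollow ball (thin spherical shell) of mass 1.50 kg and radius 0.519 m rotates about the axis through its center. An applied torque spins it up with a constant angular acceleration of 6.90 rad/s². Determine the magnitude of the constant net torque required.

τ ≈ 1.86 N·m

I = (2/3)MR² = (2/3)(1.50)(0.519)² = 0.2694 kg·m².
τ = Iα = (0.2694)(6.900) = 1.859 N·m.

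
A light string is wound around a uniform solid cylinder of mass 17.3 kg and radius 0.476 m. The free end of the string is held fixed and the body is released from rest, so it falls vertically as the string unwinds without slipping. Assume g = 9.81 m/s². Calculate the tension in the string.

T ≈ 56.6 N

Translation: Mg − T = Ma. Rotation about the center: TR = Iα with I = ½MR².
With a = αR: T = (I/R²)a = (1/2)M a, so Mg = (1 + 0.5000)Ma.
a = g/(1 + 0.5000) = 9.81/1.500 = 6.540 m/s².
T = 0.5000·M·a = (0.5000)(17.3)(6.540) = 56.57 N.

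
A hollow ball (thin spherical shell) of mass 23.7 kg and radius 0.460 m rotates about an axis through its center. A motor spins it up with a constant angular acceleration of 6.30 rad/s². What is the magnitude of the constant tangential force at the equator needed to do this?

F ≈ 45.8 N

I = (2/3)MR² = (2/3)(23.7)(0.460)² = 3.343 kg·m².
The required torque is τ = Iα = (3.343)(6.300) = 21.06 N·m.
A tangential force at the equator gives τ = FR, so F = τ/R = 21.06/0.460 = 45.79 N.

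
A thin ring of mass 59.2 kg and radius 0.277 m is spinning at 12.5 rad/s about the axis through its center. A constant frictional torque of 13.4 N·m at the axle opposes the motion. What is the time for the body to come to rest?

t ≈ 4.24 s

I = MR² = (59.2)(0.277)² = 4.542 kg·m².
The net torque has magnitude 13.4 N·m, opposing ω.
|α| = τ/I = 13.40/4.542 = 2.950 rad/s² (deceleration).
0 = ω₀ − |α|t ⇒ t = ω₀/|α| = 12.5/2.950 = 4.237 s.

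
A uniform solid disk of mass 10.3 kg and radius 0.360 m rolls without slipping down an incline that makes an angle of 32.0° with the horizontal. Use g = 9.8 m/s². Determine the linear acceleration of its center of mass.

Translation along the incline: Mg sinθ − f = Ma.
Rotation about the center: fR = Iα with I = ½MR². No-slip gives a = αR, so f = (I/R²)a = (1/2)M a.
Substituting: Mg sinθ = (1 + 0.5000)Ma, so a = g sinθ/(1 + 0.5000) = (9.8) sin 32.0° / 1.500 = 3.462 m/s².

a ≈ 3.46 m/s²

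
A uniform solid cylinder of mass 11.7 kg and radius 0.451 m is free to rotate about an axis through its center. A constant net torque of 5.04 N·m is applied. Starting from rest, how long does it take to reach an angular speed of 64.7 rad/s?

I = ½MR² = (1/2)(11.7)(0.451)² = 1.190 kg·m².
α = τ/I = 5.04/1.190 = 4.236 rad/s².
ω = αt ⇒ t = ω/α = 64.7/4.236 = 15.28 s.

t ≈ 15.3 s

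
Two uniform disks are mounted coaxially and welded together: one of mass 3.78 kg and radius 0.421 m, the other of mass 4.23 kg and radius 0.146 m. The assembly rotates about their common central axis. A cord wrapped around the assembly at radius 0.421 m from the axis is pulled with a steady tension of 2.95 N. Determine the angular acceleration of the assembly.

I = ½M₁R₁² + ½M₂R₂² = ½(3.78)(0.421)² + ½(4.23)(0.146)² = 0.3801 kg·m².
τ = F r = (2.95)(0.421) = 1.242 N·m.
α = τ/I = 1.242/0.3801 = 3.268 rad/s².

α ≈ 3.27 rad/s²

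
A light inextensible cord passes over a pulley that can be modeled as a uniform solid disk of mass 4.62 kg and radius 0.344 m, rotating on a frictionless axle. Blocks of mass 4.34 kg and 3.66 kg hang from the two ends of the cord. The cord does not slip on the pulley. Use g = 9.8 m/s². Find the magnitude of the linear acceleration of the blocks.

I = ½MR² = (1/2)(4.62)(0.344)² = 0.2734 kg·m².
Heavier block: m₁g − T₁ = m₁a. Lighter block: T₂ − m₂g = m₂a.
Pulley: (T₁ − T₂)R = Iα = I(a/R), so T₁ − T₂ = (I/R²)a = (1/2)M_p a = 2.310·a.
Adding the three: (m₁ − m₂)g = (m₁ + m₂ + 2.310)a, so a = (4.34 − 3.66)(9.8)/(4.34 + 3.66 + 2.310) = 0.6464 m/s².

a ≈ 0.646 m/s²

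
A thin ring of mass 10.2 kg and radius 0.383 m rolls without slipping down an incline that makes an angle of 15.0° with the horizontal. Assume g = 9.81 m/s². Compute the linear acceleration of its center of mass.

a ≈ 1.27 m/s²

Translation along the incline: Mg sinθ − f = Ma.
Rotation about the center: fR = Iα with I = MR². No-slip gives a = αR, so f = (I/R²)a = M a.
Substituting: Mg sinθ = (1 + 1.000)Ma, so a = g sinθ/(1 + 1.000) = (9.81) sin 15.0° / 2.000 = 1.270 m/s².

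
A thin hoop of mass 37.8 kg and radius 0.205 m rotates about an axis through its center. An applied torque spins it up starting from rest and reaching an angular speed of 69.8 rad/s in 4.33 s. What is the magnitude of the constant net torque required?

I = MR² = (37.8)(0.205)² = 1.589 kg·m².
α = Δω/Δt = (69.8 − 0)/4.33 = 16.12 rad/s².
τ = Iα = (1.589)(16.12) = 25.61 N·m.

τ ≈ 25.6 N·m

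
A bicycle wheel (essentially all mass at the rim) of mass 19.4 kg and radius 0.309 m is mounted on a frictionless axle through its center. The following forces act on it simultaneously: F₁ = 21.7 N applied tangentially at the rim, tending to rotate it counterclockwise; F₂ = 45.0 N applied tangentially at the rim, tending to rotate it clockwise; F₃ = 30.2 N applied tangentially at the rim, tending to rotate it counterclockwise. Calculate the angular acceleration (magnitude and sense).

I = MR² = (19.4)(0.309)² = 1.852 kg·m².
Taking counterclockwise as positive: τ₁ = +(21.7)(0.309) = +6.705 N·m; τ₂ = −(45.0)(0.309) = −13.90 N·m; τ₃ = +(30.2)(0.309) = +9.332 N·m.
Net torque τ = 2.132 N·m.
α = τ/I = 2.132/1.852 = 1.151 rad/s².

α ≈ 1.15 rad/s², counterclockwise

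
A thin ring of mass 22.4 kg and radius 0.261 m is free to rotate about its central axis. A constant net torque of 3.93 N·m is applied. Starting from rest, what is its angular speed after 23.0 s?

ω ≈ 59.2 rad/s

I = MR² = (22.4)(0.261)² = 1.526 kg·m².
α = τ/I = 3.93/1.526 = 2.576 rad/s².
ω = ω₀ + αt = 0 + (2.576)(23.0) = 59.24 rad/s.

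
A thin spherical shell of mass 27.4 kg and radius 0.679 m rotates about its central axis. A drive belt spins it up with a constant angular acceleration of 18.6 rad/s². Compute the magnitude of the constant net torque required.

τ ≈ 157 N·m

I = (2/3)MR² = (2/3)(27.4)(0.679)² = 8.422 kg·m².
τ = Iα = (8.422)(18.60) = 156.6 N·m.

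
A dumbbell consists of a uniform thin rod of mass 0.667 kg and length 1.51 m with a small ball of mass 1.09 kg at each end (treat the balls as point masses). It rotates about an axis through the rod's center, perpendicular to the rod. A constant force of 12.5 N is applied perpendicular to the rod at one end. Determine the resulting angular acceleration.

α ≈ 6.89 rad/s²

I_rod = (1/12)ML² = (1/12)(0.667)(1.51)² = 0.1267 kg·m².
I_balls = 2·m·(L/2)² = 2(1.09)(0.7550)² = 1.243 kg·m².
Total I = 1.369 kg·m².
τ = F·(L/2) = (12.5)(0.755) = 9.438 N·m.
α = τ/I = 9.438/1.369 = 6.892 rad/s².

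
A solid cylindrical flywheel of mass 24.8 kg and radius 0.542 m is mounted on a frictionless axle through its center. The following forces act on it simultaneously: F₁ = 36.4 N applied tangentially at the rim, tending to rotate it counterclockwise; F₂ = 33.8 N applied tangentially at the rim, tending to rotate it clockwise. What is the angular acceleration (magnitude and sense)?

I = ½MR² = (1/2)(24.8)(0.542)² = 3.643 kg·m².
Taking counterclockwise as positive: τ₁ = +(36.4)(0.542) = +19.73 N·m; τ₂ = −(33.8)(0.542) = −18.32 N·m.
Net torque τ = 1.409 N·m.
α = τ/I = 1.409/3.643 = 0.3869 rad/s².

α ≈ 0.387 rad/s², counterclockwise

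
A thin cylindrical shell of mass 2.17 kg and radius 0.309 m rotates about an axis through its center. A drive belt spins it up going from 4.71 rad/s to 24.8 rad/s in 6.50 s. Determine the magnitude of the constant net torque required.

τ ≈ 0.640 N·m

I = MR² = (2.17)(0.309)² = 0.2072 kg·m².
α = Δω/Δt = (24.8 − 4.71)/6.50 = 3.091 rad/s².
τ = Iα = (0.2072)(3.091) = 0.6404 N·m.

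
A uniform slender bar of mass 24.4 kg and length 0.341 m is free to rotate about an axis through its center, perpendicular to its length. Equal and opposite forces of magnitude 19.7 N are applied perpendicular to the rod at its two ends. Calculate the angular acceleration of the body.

I = (1/12)ML² = (1/12)(24.4)(0.341)² = 0.2364 kg·m².
The couple gives τ = F·(L/2) + F·(L/2) = F L = (19.7)(0.341) = 6.718 N·m.
From τ = Iα: α = 6.718/0.2364 = 28.41 rad/s².

α ≈ 28.4 rad/s²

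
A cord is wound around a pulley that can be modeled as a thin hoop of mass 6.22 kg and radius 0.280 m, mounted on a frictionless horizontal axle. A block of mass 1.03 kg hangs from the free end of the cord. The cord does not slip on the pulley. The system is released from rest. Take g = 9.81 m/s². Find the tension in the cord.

T ≈ 8.67 N

I = MR² = (6.22)(0.280)² = 0.4876 kg·m².
Block: mg − T = ma. Pulley: TR = Iα. No-slip: a = αR, so T = (I/R²)a = 6.220·a.
Then mg = (m + 6.220)a, so a = (1.03)(9.81)/(1.03 + 6.220) = 1.394 m/s².
T = 6.220·a = 8.669 N.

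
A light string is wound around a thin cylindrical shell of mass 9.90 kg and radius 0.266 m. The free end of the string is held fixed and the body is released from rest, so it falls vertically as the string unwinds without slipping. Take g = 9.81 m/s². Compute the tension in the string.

Translation: Mg − T = Ma. Rotation about the center: TR = Iα with I = MR².
With a = αR: T = (I/R²)a = M a, so Mg = (1 + 1.000)Ma.
a = g/(1 + 1.000) = 9.81/2.000 = 4.905 m/s².
T = 1.000·M·a = (1.000)(9.90)(4.905) = 48.56 N.

T ≈ 48.6 N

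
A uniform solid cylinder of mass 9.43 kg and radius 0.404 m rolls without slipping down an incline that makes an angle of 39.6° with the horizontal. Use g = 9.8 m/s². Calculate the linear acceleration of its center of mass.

a ≈ 4.16 m/s²

Translation along the incline: Mg sinθ − f = Ma.
Rotation about the center: fR = Iα with I = ½MR². No-slip gives a = αR, so f = (I/R²)a = (1/2)M a.
Substituting: Mg sinθ = (1 + 0.5000)Ma, so a = g sinθ/(1 + 0.5000) = (9.8) sin 39.6° / 1.500 = 4.165 m/s².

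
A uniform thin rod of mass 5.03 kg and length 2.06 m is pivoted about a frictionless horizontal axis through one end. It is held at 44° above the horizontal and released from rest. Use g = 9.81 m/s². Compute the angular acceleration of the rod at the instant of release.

α ≈ 5.14 rad/s²

About the pivot, I = (1/3)ML² = (1/3)(5.03)(2.06)² = 7.115 kg·m².
The weight acts at the center, a distance L/2 = 1.030 m from the pivot; τ = Mg(L/2) cos 44° = 36.56 N·m.
α = τ/I = 36.56/7.115 = 5.138 rad/s².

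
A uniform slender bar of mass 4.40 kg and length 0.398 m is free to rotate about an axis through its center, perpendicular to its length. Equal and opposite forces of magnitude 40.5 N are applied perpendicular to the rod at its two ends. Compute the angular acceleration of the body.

I = (1/12)ML² = (1/12)(4.40)(0.398)² = 0.05808 kg·m².
The couple gives τ = F·(L/2) + F·(L/2) = F L = (40.5)(0.398) = 16.12 N·m.
From τ = Iα: α = 16.12/0.05808 = 277.5 rad/s².

α ≈ 278 rad/s²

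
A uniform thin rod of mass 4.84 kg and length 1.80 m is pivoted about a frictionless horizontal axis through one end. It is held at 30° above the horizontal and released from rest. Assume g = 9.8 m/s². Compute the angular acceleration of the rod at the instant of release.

About the pivot, I = (1/3)ML² = (1/3)(4.84)(1.80)² = 5.227 kg·m².
The weight acts at the center, a distance L/2 = 0.9000 m from the pivot; τ = Mg(L/2) cos 30° = 36.97 N·m.
α = τ/I = 36.97/5.227 = 7.073 rad/s².

α ≈ 7.07 rad/s²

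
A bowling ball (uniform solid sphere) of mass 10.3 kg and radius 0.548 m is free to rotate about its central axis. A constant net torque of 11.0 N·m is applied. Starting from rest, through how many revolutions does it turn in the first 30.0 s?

≈ 637 revolutions

I = (2/5)MR² = (2/5)(10.3)(0.548)² = 1.237 kg·m².
α = τ/I = 11.0/1.237 = 8.891 rad/s².
θ = ½αt² = ½(8.891)(30.0)² = 4001 rad.
Revolutions = θ/(2π) = 636.7.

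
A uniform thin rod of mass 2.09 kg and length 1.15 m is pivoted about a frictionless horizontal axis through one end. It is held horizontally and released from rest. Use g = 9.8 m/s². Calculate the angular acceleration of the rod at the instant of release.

α ≈ 12.8 rad/s²

About the pivot, I = (1/3)ML² = (1/3)(2.09)(1.15)² = 0.9213 kg·m².
The weight acts at the center, a distance L/2 = 0.5750 m from the pivot; τ = Mg(L/2) = 11.78 N·m.
α = τ/I = 11.78/0.9213 = 12.78 rad/s².
(Equivalently α = (3g/(2L)) = 12.78 rad/s².)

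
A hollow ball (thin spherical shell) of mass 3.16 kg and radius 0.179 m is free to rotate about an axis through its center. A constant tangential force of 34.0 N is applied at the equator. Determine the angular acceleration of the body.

α ≈ 90.2 rad/s²

I = (2/3)MR² = (2/3)(3.16)(0.179)² = 0.06750 kg·m².
τ = F R = (34.0)(0.179) = 6.086 N·m.
Newton's second law for rotation, τ = Iα, gives α = τ/I = 6.086/0.06750 = 90.16 rad/s².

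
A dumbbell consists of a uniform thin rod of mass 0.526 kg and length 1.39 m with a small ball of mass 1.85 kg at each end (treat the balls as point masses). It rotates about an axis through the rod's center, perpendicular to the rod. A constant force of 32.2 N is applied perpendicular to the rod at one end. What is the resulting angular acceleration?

I_rod = (1/12)ML² = (1/12)(0.526)(1.39)² = 0.08469 kg·m².
I_balls = 2·m·(L/2)² = 2(1.85)(0.6950)² = 1.787 kg·m².
Total I = 1.872 kg·m².
τ = F·(L/2) = (32.2)(0.695) = 22.38 N·m.
α = τ/I = 22.38/1.872 = 11.96 rad/s².

α ≈ 12.0 rad/s²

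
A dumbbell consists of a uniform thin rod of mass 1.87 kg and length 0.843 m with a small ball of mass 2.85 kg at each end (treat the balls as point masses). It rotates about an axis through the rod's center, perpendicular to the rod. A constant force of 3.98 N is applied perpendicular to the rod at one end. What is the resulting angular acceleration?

I_rod = (1/12)ML² = (1/12)(1.87)(0.843)² = 0.1107 kg·m².
I_balls = 2·m·(L/2)² = 2(2.85)(0.4215)² = 1.013 kg·m².
Total I = 1.123 kg·m².
τ = F·(L/2) = (3.98)(0.421) = 1.678 N·m.
α = τ/I = 1.678/1.123 = 1.493 rad/s².

α ≈ 1.49 rad/s²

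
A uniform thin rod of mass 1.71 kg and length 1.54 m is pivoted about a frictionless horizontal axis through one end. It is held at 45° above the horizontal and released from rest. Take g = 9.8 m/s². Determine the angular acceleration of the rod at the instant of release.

About the pivot, I = (1/3)ML² = (1/3)(1.71)(1.54)² = 1.352 kg·m².
The weight acts at the center, a distance L/2 = 0.7700 m from the pivot; τ = Mg(L/2) cos 45° = 9.124 N·m.
α = τ/I = 9.124/1.352 = 6.750 rad/s².
(Equivalently α = (3g/(2L)) cos 45° = 6.750 rad/s².)

α ≈ 6.75 rad/s²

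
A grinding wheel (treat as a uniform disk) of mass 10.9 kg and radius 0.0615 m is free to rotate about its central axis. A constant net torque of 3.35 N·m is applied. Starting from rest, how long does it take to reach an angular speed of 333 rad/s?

t ≈ 2.05 s

I = ½MR² = (1/2)(10.9)(0.0615)² = 0.02061 kg·m².
α = τ/I = 3.35/0.02061 = 162.5 rad/s².
ω = αt ⇒ t = ω/α = 333/162.5 = 2.049 s.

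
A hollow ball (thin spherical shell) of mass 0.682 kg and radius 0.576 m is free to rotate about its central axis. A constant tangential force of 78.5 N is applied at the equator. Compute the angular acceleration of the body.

I = (2/3)MR² = (2/3)(0.682)(0.576)² = 0.1508 kg·m².
τ = F R = (78.5)(0.576) = 45.22 N·m.
From τ = Iα: α = 45.22/0.1508 = 299.7 rad/s².

α ≈ 300 rad/s²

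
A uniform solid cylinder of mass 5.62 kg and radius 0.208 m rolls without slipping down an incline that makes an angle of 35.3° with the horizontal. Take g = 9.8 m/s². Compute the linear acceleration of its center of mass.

Translation along the incline: Mg sinθ − f = Ma.
Rotation about the center: fR = Iα with I = ½MR². No-slip gives a = αR, so f = (I/R²)a = (1/2)M a.
Substituting: Mg sinθ = (1 + 0.5000)Ma, so a = g sinθ/(1 + 0.5000) = (9.8) sin 35.3° / 1.500 = 3.775 m/s².

a ≈ 3.78 m/s²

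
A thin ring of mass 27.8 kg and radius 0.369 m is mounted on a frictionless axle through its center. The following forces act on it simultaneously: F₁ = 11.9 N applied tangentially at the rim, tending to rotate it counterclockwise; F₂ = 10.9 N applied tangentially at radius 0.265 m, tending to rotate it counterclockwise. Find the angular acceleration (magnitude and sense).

I = MR² = (27.8)(0.369)² = 3.785 kg·m².
Taking counterclockwise as positive: τ₁ = +(11.9)(0.369) = +4.391 N·m; τ₂ = +(10.9)(0.265) = +2.889 N·m.
Net torque τ = 7.280 N·m.
α = τ/I = 7.280/3.785 = 1.923 rad/s².

α ≈ 1.92 rad/s², counterclockwise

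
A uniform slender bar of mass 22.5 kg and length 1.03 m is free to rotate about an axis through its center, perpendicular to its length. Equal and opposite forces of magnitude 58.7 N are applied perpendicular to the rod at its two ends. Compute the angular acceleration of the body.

α ≈ 30.4 rad/s²

I = (1/12)ML² = (1/12)(22.5)(1.03)² = 1.989 kg·m².
The couple gives τ = F·(L/2) + F·(L/2) = F L = (58.7)(1.03) = 60.46 N·m.
Newton's second law for rotation, τ = Iα, gives α = τ/I = 60.46/1.989 = 30.39 rad/s².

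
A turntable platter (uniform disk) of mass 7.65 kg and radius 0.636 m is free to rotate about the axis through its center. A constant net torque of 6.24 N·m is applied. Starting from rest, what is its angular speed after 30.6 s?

ω ≈ 123 rad/s

I = ½MR² = (1/2)(7.65)(0.636)² = 1.547 kg·m².
α = τ/I = 6.24/1.547 = 4.033 rad/s².
ω = ω₀ + αt = 0 + (4.033)(30.6) = 123.4 rad/s.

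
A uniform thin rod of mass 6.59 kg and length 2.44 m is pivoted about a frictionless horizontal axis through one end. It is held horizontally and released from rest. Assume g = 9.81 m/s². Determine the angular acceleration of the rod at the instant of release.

About the pivot, I = (1/3)ML² = (1/3)(6.59)(2.44)² = 13.08 kg·m².
The weight acts at the center, a distance L/2 = 1.220 m from the pivot; τ = Mg(L/2) = 78.87 N·m.
α = τ/I = 78.87/13.08 = 6.031 rad/s².
(Equivalently α = (3g/(2L)) = 6.031 rad/s².)

α ≈ 6.03 rad/s²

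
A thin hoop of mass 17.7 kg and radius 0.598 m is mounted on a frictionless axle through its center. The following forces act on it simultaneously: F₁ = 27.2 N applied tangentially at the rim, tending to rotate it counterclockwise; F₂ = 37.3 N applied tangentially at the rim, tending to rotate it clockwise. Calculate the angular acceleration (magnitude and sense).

α ≈ 0.954 rad/s², clockwise

I = MR² = (17.7)(0.598)² = 6.330 kg·m².
Taking counterclockwise as positive: τ₁ = +(27.2)(0.598) = +16.27 N·m; τ₂ = −(37.3)(0.598) = −22.31 N·m.
Net torque τ = -6.040 N·m.
α = τ/I = -6.040/6.330 = -0.9542 rad/s².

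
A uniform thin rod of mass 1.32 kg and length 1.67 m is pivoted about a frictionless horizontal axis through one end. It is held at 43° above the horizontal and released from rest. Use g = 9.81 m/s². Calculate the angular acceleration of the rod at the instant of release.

α ≈ 6.44 rad/s²

About the pivot, I = (1/3)ML² = (1/3)(1.32)(1.67)² = 1.227 kg·m².
The weight acts at the center, a distance L/2 = 0.8350 m from the pivot; τ = Mg(L/2) cos 43° = 7.908 N·m.
α = τ/I = 7.908/1.227 = 6.444 rad/s².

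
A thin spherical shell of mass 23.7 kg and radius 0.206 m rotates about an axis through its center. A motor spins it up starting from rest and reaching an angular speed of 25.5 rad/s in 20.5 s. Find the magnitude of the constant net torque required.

I = (2/3)MR² = (2/3)(23.7)(0.206)² = 0.6705 kg·m².
α = Δω/Δt = (25.5 − 0)/20.5 = 1.244 rad/s².
τ = Iα = (0.6705)(1.244) = 0.8340 N·m.

τ ≈ 0.834 N·m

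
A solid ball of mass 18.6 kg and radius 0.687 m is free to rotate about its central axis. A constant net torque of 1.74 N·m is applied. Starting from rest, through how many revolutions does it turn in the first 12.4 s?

≈ 6.06 revolutions

I = (2/5)MR² = (2/5)(18.6)(0.687)² = 3.511 kg·m².
α = τ/I = 1.74/3.511 = 0.4955 rad/s².
θ = ½αt² = ½(0.4955)(12.4)² = 38.10 rad.
Revolutions = θ/(2π) = 6.063.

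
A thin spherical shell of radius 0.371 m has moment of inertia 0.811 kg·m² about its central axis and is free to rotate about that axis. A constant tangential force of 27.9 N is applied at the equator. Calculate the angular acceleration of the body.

α ≈ 12.8 rad/s²

τ = F R = (27.9)(0.371) = 10.35 N·m.
From τ = Iα: α = 10.35/0.8110 = 12.76 rad/s².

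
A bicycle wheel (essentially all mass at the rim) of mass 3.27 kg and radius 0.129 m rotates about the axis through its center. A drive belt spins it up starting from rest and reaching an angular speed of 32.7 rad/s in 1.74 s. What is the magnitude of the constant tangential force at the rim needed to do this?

I = MR² = (3.27)(0.129)² = 0.05442 kg·m².
α = Δω/Δt = (32.7 − 0)/1.74 = 18.79 rad/s².
The required torque is τ = Iα = (0.05442)(18.79) = 1.023 N·m.
A tangential force at the rim gives τ = FR, so F = τ/R = 1.023/0.129 = 7.927 N.

F ≈ 7.93 N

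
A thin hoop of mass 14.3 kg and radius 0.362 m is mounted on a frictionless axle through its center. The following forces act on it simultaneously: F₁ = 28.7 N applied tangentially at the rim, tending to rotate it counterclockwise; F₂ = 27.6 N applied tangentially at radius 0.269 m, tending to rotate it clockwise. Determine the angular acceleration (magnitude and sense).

I = MR² = (14.3)(0.362)² = 1.874 kg·m².
Taking counterclockwise as positive: τ₁ = +(28.7)(0.362) = +10.39 N·m; τ₂ = −(27.6)(0.269) = −7.424 N·m.
Net torque τ = 2.965 N·m.
α = τ/I = 2.965/1.874 = 1.582 rad/s².

α ≈ 1.58 rad/s², counterclockwise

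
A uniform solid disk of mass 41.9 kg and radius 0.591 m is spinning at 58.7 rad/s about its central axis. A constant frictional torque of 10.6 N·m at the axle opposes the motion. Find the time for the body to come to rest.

t ≈ 40.5 s

I = ½MR² = (1/2)(41.9)(0.591)² = 7.317 kg·m².
The net torque has magnitude 10.6 N·m, opposing ω.
|α| = τ/I = 10.60/7.317 = 1.449 rad/s² (deceleration).
0 = ω₀ − |α|t ⇒ t = ω₀/|α| = 58.7/1.449 = 40.52 s.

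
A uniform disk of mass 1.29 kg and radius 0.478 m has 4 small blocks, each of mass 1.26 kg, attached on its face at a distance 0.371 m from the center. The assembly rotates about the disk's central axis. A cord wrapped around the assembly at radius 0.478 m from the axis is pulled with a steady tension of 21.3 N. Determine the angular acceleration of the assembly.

α ≈ 12.1 rad/s²

I_disk = ½MR² = ½(1.29)(0.478)² = 0.1474 kg·m².
I_blocks = 4·m·r² = 4(1.26)(0.371)² = 0.6937 kg·m².
Total I = 0.8411 kg·m².
τ = F r = (21.3)(0.478) = 10.18 N·m.
α = τ/I = 10.18/0.8411 = 12.11 rad/s².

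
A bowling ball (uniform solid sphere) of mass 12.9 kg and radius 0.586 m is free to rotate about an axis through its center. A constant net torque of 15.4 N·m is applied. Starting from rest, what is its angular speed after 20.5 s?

I = (2/5)MR² = (2/5)(12.9)(0.586)² = 1.772 kg·m².
α = τ/I = 15.4/1.772 = 8.691 rad/s².
ω = ω₀ + αt = 0 + (8.691)(20.5) = 178.2 rad/s.

ω ≈ 178 rad/s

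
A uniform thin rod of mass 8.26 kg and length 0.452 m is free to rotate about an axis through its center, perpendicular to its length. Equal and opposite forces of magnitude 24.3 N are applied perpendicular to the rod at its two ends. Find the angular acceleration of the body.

I = (1/12)ML² = (1/12)(8.26)(0.452)² = 0.1406 kg·m².
The couple gives τ = F·(L/2) + F·(L/2) = F L = (24.3)(0.452) = 10.98 N·m.
From τ = Iα: α = 10.98/0.1406 = 78.10 rad/s².

α ≈ 78.1 rad/s²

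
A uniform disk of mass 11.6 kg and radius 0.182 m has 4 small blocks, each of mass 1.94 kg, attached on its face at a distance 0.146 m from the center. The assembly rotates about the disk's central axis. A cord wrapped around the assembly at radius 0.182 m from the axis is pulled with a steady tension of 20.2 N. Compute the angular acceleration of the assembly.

α ≈ 10.3 rad/s²

I_disk = ½MR² = ½(11.6)(0.182)² = 0.1921 kg·m².
I_blocks = 4·m·r² = 4(1.94)(0.146)² = 0.1654 kg·m².
Total I = 0.3575 kg·m².
τ = F r = (20.2)(0.182) = 3.676 N·m.
α = τ/I = 3.676/0.3575 = 10.28 rad/s².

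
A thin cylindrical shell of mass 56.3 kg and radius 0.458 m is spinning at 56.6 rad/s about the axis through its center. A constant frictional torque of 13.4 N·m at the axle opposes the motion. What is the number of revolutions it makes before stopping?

≈ 225 revolutions

I = MR² = (56.3)(0.458)² = 11.81 kg·m².
The net torque has magnitude 13.4 N·m, opposing ω.
|α| = τ/I = 13.40/11.81 = 1.135 rad/s² (deceleration).
ω² = ω₀² − 2|α|θ with ω = 0 ⇒ θ = ω₀²/(2|α|) = 1412 rad = 224.7 rev.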